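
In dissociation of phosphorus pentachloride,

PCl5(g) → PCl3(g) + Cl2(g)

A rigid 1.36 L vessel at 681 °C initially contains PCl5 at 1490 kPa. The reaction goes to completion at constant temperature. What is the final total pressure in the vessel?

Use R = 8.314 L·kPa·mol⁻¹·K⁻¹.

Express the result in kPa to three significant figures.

At constant T and V, P ∝ n(gas): 1 mol gas → 2 mol gas.
P_final = (2/1) × 1490 = 2980 kPa

2980 kPa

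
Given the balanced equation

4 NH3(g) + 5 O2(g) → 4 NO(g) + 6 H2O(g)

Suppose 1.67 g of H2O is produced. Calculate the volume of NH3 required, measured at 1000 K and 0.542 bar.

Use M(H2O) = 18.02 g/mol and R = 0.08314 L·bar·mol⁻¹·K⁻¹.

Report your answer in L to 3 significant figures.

n(H2O) = 1.670 / 18.02 = 0.09267 mol
n(NH3) = (4/6) × 0.09267 = 0.06178 mol
V = nRT/P = 0.06178 × 0.08314 × 1000 / 0.542 = 9.477 L

9.48 L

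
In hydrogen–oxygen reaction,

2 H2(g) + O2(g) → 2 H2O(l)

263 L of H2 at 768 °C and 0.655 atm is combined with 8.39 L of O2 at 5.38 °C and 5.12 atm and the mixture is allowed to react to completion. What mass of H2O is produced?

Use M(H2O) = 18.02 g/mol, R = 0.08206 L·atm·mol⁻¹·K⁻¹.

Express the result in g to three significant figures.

36.3 g

n(H2) = PV/RT = (0.655 × 263) / (0.08206 × 1041.15) = 2.016 mol
n(O2) = PV/RT = (5.12 × 8.39) / (0.08206 × 278.53) = 1.879 mol
For 2.016 mol H2, stoichiometry requires (1/2) × 2.016 = 1.008 mol O2; 1.879 mol is available, so H2 is limiting.
n(H2O) = (2/2) × 2.016 = 2.016 mol
m(H2O) = 2.016 × 18.02 = 36.33 g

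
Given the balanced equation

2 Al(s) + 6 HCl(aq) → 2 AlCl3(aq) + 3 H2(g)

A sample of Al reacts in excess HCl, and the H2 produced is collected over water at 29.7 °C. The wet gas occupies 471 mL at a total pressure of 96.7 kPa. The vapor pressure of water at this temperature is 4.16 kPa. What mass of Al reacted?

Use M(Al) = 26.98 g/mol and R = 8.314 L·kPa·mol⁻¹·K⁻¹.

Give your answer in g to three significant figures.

0.311 g

P(H2) = 96.7 − 4.16 = 92.54 kPa
n(H2) = PV/RT = (92.54 × 0.4710) / (8.314 × 302.85) = 0.01731 mol
n(Al) = (2/3) × 0.01731 = 0.01154 mol
m(Al) = 0.01154 × 26.98 = 0.3113 g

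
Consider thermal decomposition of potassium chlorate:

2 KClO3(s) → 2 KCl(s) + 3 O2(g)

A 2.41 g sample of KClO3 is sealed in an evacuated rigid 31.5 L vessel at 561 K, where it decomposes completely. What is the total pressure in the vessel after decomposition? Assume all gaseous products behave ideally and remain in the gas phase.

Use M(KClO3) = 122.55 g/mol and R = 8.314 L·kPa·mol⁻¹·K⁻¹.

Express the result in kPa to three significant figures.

n(KClO3) = 2.41 / 122.55 = 0.01967 mol
n(gas produced) = (3/2) × 0.01967 = 0.02950 mol
P = nRT/V = 0.02950 × 8.314 × 561 / 31.5 = 4.368 kPa

4.37 kPa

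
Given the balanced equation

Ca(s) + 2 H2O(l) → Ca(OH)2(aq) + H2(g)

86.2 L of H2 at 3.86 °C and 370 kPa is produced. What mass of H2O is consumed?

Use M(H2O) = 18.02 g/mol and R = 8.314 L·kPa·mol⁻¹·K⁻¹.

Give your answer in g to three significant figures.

499 g

n(H2) = PV/RT = (370 × 86.2) / (8.314 × 277.01) = 13.85 mol
n(H2O) = (2/1) × 13.85 = 27.70 mol
m(H2O) = 27.70 × 18.02 = 499.2 g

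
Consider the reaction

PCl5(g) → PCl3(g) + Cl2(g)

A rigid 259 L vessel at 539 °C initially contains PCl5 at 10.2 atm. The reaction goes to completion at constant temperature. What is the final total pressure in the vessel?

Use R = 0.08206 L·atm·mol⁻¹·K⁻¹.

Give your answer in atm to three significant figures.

20.4 atm

Rigid vessel, constant T ⇒ P scales with total gas moles (1 → 2).
P_final = (2/1) × 10.2 = 20.40 atm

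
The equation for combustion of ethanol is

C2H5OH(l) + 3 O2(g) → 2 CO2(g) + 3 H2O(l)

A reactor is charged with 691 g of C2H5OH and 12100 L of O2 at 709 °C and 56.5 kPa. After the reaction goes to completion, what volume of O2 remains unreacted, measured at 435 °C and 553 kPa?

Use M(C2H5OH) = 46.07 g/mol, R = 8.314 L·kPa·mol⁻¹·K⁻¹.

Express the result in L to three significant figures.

n(C2H5OH) = 691 / 46.07 = 15.00 mol
n(O2) = PV/RT = (56.5 × 12100) / (8.314 × 982.15) = 83.72 mol
For 15.00 mol C2H5OH, stoichiometry requires (3/1) × 15.00 = 45.00 mol O2; 83.72 mol is available, so C2H5OH is limiting.
n(O2) consumed = (3/1) × 15.00 = 45.00 mol; remaining = 83.72 − 45.00 = 38.72 mol
V(O2) = nRT/P = 38.72 × 8.314 × 708.15 / 553 = 412.2 L

412 L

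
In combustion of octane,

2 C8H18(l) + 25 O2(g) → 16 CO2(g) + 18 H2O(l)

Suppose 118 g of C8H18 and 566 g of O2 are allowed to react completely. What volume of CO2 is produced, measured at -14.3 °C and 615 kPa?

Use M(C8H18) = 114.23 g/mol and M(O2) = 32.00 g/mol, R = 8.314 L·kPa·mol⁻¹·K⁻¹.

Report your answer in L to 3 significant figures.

n(C8H18) = 118 / 114.23 = 1.033 mol
n(O2) = 566 / 32.00 = 17.69 mol
For 1.033 mol C8H18, stoichiometry requires (25/2) × 1.033 = 12.91 mol O2; 17.69 mol is available, so C8H18 is limiting.
n(CO2) = (16/2) × 1.033 = 8.264 mol
V(CO2) = nRT/P = 8.264 × 8.314 × 258.85 / 615 = 28.92 L

28.9 L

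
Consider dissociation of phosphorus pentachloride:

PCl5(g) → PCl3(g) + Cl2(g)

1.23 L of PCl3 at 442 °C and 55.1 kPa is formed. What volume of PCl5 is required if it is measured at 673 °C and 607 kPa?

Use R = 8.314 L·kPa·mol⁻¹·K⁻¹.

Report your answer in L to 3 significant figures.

0.148 L

n(PCl3) = PV/RT = (55.1 × 1.23) / (8.314 × 715.15) = 0.01140 mol
n(PCl5) = (1/1) × 0.01140 = 0.01140 mol
V = nRT/P = 0.01140 × 8.314 × 946.15 / 607 = 0.1477 L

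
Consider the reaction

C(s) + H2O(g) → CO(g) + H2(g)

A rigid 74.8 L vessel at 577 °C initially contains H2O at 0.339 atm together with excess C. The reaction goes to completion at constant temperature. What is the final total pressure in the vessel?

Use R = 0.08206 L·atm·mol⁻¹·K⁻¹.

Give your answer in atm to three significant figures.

0.678 atm

At constant T and V, P ∝ n(gas): 1 mol gas → 2 mol gas.
P_final = (2/1) × 0.339 = 0.6780 atm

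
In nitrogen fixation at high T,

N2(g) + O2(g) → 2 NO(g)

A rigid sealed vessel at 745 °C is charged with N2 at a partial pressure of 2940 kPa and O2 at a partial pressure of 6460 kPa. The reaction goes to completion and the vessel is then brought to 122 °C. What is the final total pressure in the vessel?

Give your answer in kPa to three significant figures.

3650 kPa

With V and T fixed, P_i ∝ n_i, so the mole ratios apply directly to partial pressures at 745 °C.
P(O2) required for 2940 kPa of N2 = (1/1) × 2940 = 2940 kPa; available 6460 kPa, so N2 is limiting.
P(O2) remaining = 6460 − (1/1) × 2940 = 3520 kPa
P(gaseous products) = (2)/1 × 2940 = 5880 kPa
P_total at 745 °C = 3520 + 5880 = 9400 kPa
Scaling to 122 °C: P = 9400 × 395.15/1018.15 = 3648 kPa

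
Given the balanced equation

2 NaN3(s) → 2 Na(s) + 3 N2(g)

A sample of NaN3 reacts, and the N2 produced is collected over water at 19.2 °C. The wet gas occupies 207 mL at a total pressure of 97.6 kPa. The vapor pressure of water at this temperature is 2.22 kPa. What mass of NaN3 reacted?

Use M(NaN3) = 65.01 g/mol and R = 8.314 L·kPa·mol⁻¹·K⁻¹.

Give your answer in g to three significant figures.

0.352 g

P(N2) = 97.6 − 2.22 = 95.38 kPa
n(N2) = PV/RT = (95.38 × 0.2070) / (8.314 × 292.35) = 0.008123 mol
n(NaN3) = (2/3) × 0.008123 = 0.005415 mol
m(NaN3) = 0.005415 × 65.01 = 0.3520 g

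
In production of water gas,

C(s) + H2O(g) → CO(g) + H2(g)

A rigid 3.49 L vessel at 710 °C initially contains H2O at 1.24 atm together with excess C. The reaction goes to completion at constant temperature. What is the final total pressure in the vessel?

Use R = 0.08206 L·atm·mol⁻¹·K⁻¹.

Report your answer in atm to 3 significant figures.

Rigid vessel, constant T ⇒ P scales with total gas moles (1 → 2).
P_final = (2/1) × 1.24 = 2.480 atm

2.48 atm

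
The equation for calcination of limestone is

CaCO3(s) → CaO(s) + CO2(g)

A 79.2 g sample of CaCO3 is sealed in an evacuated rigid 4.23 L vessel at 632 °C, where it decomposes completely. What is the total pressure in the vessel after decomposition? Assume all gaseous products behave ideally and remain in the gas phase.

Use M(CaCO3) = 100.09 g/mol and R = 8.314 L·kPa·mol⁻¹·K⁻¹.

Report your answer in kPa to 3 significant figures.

1410 kPa

n(CaCO3) = 79.2 / 100.09 = 0.7913 mol
n(gas produced) = (1/1) × 0.7913 = 0.7913 mol
P = nRT/V = 0.7913 × 8.314 × 905.15 / 4.23 = 1408 kPa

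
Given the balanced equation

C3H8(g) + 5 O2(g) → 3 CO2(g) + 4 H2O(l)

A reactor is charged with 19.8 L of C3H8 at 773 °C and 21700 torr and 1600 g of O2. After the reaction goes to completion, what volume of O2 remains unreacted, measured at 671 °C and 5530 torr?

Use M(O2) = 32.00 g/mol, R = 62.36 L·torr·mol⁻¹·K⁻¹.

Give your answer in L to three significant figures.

182 L

n(C3H8) = PV/RT = (21700 × 19.8) / (62.36 × 1046.15) = 6.586 mol
n(O2) = 1600 / 32.00 = 50.00 mol
For 6.586 mol C3H8, stoichiometry requires (5/1) × 6.586 = 32.93 mol O2; 50.00 mol is available, so C3H8 is limiting.
n(O2) consumed = (5/1) × 6.586 = 32.93 mol; remaining = 50.00 − 32.93 = 17.07 mol
V(O2) = nRT/P = 17.07 × 62.36 × 944.15 / 5530 = 181.7 L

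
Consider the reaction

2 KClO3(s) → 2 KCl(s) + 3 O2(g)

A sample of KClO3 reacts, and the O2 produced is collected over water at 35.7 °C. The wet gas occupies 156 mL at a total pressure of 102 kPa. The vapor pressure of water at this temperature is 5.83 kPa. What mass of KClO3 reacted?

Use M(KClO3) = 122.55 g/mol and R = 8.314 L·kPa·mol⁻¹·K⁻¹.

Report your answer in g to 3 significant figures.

P(O2) = 102 − 5.83 = 96.17 kPa
n(O2) = PV/RT = (96.17 × 0.1560) / (8.314 × 308.85) = 0.005843 mol
n(KClO3) = (2/3) × 0.005843 = 0.003895 mol
m(KClO3) = 0.003895 × 122.55 = 0.4773 g

0.477 g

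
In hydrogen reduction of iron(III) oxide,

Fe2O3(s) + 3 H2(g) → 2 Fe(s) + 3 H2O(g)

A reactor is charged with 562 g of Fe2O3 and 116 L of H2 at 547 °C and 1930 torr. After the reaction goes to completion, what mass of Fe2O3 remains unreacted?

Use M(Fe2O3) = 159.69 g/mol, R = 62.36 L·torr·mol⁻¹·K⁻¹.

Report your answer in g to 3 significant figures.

329 g

n(Fe2O3) = 562 / 159.69 = 3.519 mol
n(H2) = PV/RT = (1930 × 116) / (62.36 × 820.15) = 4.377 mol
For 3.519 mol Fe2O3, stoichiometry requires (3/1) × 3.519 = 10.56 mol H2; 4.377 mol is available, so H2 is limiting.
n(Fe2O3) consumed = (1/3) × 4.377 = 1.459 mol; remaining = 3.519 − 1.459 = 2.060 mol
m(Fe2O3) = 2.060 × 159.69 = 329.0 g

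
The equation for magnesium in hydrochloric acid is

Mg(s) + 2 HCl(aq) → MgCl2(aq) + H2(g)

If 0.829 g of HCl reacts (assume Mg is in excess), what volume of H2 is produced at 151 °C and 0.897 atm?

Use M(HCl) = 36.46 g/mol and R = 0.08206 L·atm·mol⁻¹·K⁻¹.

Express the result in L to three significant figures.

n(HCl) = 0.8290 / 36.46 = 0.02274 mol
n(H2) = (1/2) × 0.02274 = 0.01137 mol
V = nRT/P = 0.01137 × 0.08206 × 424.15 / 0.897 = 0.4412 L

0.441 L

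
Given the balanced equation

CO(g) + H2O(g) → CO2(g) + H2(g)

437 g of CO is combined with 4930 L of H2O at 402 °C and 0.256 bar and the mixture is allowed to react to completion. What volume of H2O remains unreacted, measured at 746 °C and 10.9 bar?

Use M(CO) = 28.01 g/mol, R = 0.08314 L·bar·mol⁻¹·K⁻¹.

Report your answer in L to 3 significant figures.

n(CO) = 437 / 28.01 = 15.60 mol
n(H2O) = PV/RT = (0.256 × 4930) / (0.08314 × 675.15) = 22.48 mol
For 15.60 mol CO, stoichiometry requires (1/1) × 15.60 = 15.60 mol H2O; 22.48 mol is available, so CO is limiting.
n(H2O) consumed = (1/1) × 15.60 = 15.60 mol; remaining = 22.48 − 15.60 = 6.880 mol
V(H2O) = nRT/P = 6.880 × 0.08314 × 1019.15 / 10.9 = 53.48 L

53.5 L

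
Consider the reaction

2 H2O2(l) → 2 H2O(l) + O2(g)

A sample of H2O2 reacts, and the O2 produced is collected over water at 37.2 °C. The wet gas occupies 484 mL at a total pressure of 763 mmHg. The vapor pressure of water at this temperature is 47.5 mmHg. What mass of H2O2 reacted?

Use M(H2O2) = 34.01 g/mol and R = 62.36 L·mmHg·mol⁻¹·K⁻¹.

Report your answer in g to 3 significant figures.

1.22 g

P(O2) = 763 − 47.5 = 715.5 mmHg
n(O2) = PV/RT = (715.5 × 0.4840) / (62.36 × 310.35) = 0.01789 mol
n(H2O2) = (2/1) × 0.01789 = 0.03578 mol
m(H2O2) = 0.03578 × 34.01 = 1.217 g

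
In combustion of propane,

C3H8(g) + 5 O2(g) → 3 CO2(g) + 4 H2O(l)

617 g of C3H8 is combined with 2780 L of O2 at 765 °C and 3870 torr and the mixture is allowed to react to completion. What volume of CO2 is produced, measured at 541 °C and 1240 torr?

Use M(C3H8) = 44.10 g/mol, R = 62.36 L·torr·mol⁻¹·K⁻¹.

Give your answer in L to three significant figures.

1720 L

n(C3H8) = 617 / 44.10 = 13.99 mol
n(O2) = PV/RT = (3870 × 2780) / (62.36 × 1038.15) = 166.2 mol
For 13.99 mol C3H8, stoichiometry requires (5/1) × 13.99 = 69.95 mol O2; 166.2 mol is available, so C3H8 is limiting.
n(CO2) = (3/1) × 13.99 = 41.97 mol
V(CO2) = nRT/P = 41.97 × 62.36 × 814.15 / 1240 = 1718 L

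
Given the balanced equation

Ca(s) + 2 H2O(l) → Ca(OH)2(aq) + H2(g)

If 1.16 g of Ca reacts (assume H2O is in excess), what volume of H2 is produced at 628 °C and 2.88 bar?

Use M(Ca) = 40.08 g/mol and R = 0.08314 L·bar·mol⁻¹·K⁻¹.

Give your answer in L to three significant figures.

n(Ca) = 1.160 / 40.08 = 0.02894 mol
n(H2) = (1/1) × 0.02894 = 0.02894 mol
V = nRT/P = 0.02894 × 0.08314 × 901.15 / 2.88 = 0.7529 L

0.753 L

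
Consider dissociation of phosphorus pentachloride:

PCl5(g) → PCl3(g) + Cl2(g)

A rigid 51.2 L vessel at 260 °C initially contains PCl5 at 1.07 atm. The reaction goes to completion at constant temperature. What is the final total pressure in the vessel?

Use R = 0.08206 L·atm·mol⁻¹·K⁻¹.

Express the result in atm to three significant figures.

Since T and V are fixed, P_final/P_initial = n_final/n_initial = 2/1.
P_final = (2/1) × 1.07 = 2.140 atm

2.14 atm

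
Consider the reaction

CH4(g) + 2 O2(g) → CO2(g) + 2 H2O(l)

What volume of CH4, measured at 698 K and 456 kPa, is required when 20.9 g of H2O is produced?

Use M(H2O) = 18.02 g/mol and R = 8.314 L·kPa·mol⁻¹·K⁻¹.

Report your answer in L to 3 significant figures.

7.38 L

n(H2O) = 20.90 / 18.02 = 1.160 mol
n(CH4) = (1/2) × 1.160 = 0.5800 mol
V = nRT/P = 0.5800 × 8.314 × 698 / 456 = 7.381 L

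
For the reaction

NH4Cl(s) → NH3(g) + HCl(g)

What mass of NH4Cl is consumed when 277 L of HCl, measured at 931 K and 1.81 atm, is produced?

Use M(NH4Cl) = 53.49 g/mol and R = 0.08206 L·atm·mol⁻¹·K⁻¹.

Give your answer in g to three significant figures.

351 g

n(HCl) = PV/RT = (1.81 × 277) / (0.08206 × 931) = 6.563 mol
n(NH4Cl) = (1/1) × 6.563 = 6.563 mol
m(NH4Cl) = 6.563 × 53.49 = 351.1 g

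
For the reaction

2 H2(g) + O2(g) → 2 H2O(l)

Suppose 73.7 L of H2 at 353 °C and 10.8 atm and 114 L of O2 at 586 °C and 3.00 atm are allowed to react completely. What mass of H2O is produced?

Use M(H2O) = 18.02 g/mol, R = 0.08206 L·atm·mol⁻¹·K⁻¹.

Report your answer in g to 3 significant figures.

n(H2) = PV/RT = (10.8 × 73.7) / (0.08206 × 626.15) = 15.49 mol
n(O2) = PV/RT = (3.00 × 114) / (0.08206 × 859.15) = 4.851 mol
For 15.49 mol H2, stoichiometry requires (1/2) × 15.49 = 7.745 mol O2; 4.851 mol is available, so O2 is limiting.
n(H2O) = (2/1) × 4.851 = 9.702 mol
m(H2O) = 9.702 × 18.02 = 174.8 g

175 g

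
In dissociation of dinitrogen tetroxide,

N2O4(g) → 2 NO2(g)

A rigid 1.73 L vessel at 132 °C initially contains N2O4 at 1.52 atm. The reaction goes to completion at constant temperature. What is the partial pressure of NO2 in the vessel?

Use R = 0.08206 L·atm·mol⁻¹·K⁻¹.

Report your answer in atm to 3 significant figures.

n(N2O4)₀ = PV/RT = (1.52 × 1.73) / (0.08206 × 405.15) = 0.07909 mol
n(NO2) = (2/1) × 0.07909 = 0.1582 mol
P(NO2) = nRT/V = 0.1582 × 0.08206 × 405.15 / 1.73 = 3.040 atm

3.04 atm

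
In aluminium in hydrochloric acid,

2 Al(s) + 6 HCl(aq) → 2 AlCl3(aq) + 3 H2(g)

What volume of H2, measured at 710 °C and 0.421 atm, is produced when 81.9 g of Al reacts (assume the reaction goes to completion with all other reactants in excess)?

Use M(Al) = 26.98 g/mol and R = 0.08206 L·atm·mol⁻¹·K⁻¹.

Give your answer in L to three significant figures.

873 L

n(Al) = 81.90 / 26.98 = 3.036 mol
n(H2) = (3/2) × 3.036 = 4.554 mol
V = nRT/P = 4.554 × 0.08206 × 983.15 / 0.421 = 872.7 L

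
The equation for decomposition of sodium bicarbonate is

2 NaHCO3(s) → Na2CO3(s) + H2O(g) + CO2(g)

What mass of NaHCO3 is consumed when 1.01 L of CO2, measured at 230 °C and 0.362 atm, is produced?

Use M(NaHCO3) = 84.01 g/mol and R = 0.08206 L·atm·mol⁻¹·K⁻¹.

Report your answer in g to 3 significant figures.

n(CO2) = PV/RT = (0.362 × 1.01) / (0.08206 × 503.15) = 0.008855 mol
n(NaHCO3) = (2/1) × 0.008855 = 0.01771 mol
m(NaHCO3) = 0.01771 × 84.01 = 1.488 g

1.49 g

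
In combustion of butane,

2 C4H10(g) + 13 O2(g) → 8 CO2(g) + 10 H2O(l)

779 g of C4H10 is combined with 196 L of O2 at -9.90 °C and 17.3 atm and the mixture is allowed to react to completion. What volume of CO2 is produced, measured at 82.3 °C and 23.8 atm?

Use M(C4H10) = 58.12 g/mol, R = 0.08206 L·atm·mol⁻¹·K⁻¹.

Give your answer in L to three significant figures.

65.7 L

n(C4H10) = 779 / 58.12 = 13.40 mol
n(O2) = PV/RT = (17.3 × 196) / (0.08206 × 263.25) = 157.0 mol
For 13.40 mol C4H10, stoichiometry requires (13/2) × 13.40 = 87.10 mol O2; 157.0 mol is available, so C4H10 is limiting.
n(CO2) = (8/2) × 13.40 = 53.60 mol
V(CO2) = nRT/P = 53.60 × 0.08206 × 355.45 / 23.8 = 65.69 L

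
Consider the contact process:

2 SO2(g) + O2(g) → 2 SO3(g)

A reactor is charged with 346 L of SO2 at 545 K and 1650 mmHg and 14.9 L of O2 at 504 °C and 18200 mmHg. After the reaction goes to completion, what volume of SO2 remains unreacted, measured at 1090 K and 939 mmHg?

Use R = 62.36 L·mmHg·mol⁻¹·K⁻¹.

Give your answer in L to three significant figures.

n(SO2) = PV/RT = (1650 × 346) / (62.36 × 545) = 16.80 mol
n(O2) = PV/RT = (18200 × 14.9) / (62.36 × 777.15) = 5.596 mol
For 16.80 mol SO2, stoichiometry requires (1/2) × 16.80 = 8.400 mol O2; 5.596 mol is available, so O2 is limiting.
n(SO2) consumed = (2/1) × 5.596 = 11.19 mol; remaining = 16.80 − 11.19 = 5.610 mol
V(SO2) = nRT/P = 5.610 × 62.36 × 1090 / 939 = 406.1 L

406 L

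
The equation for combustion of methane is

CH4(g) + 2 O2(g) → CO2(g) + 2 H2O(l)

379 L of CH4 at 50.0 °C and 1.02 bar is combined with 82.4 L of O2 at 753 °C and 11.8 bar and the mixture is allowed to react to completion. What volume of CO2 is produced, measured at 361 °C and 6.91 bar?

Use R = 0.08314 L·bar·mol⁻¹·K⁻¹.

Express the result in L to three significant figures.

n(CH4) = PV/RT = (1.02 × 379) / (0.08314 × 323.15) = 14.39 mol
n(O2) = PV/RT = (11.8 × 82.4) / (0.08314 × 1026.15) = 11.40 mol
For 14.39 mol CH4, stoichiometry requires (2/1) × 14.39 = 28.78 mol O2; 11.40 mol is available, so O2 is limiting.
n(CO2) = (1/2) × 11.40 = 5.700 mol
V(CO2) = nRT/P = 5.700 × 0.08314 × 634.15 / 6.91 = 43.49 L

43.5 L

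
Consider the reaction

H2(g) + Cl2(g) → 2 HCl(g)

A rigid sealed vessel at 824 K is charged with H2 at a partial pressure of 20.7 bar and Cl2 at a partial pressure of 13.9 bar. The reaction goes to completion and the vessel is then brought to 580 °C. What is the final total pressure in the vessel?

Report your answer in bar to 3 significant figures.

Because the vessel is rigid and T is held at 824 K, work the stoichiometry in partial pressures (P_i = n_iRT/V).
P(Cl2) required for 20.7 bar of H2 = (1/1) × 20.7 = 20.70 bar; available 13.9 bar, so Cl2 is limiting.
P(H2) remaining = 20.7 − (1/1) × 13.9 = 6.800 bar
P(gaseous products) = (2)/1 × 13.9 = 27.80 bar
P_total at 824 K = 6.800 + 27.80 = 34.60 bar
Scaling to 580 °C: P = 34.60 × 853.15/824 = 35.82 bar

35.8 bar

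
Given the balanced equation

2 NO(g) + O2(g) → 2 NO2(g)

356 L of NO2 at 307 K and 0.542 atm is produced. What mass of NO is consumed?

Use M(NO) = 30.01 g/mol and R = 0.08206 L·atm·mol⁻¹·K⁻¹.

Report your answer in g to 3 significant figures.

230 g

n(NO2) = PV/RT = (0.542 × 356) / (0.08206 × 307) = 7.659 mol
n(NO) = (2/2) × 7.659 = 7.659 mol
m(NO) = 7.659 × 30.01 = 229.8 g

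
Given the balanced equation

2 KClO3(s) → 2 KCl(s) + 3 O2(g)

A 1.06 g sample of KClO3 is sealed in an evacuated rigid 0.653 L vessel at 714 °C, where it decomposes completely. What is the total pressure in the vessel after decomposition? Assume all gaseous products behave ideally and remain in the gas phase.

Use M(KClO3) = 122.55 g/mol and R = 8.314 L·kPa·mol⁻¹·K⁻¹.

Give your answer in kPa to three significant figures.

163 kPa

n(KClO3) = 1.06 / 122.55 = 0.008650 mol
n(gas produced) = (3/2) × 0.008650 = 0.01298 mol
P = nRT/V = 0.01298 × 8.314 × 987.15 / 0.653 = 163.1 kPa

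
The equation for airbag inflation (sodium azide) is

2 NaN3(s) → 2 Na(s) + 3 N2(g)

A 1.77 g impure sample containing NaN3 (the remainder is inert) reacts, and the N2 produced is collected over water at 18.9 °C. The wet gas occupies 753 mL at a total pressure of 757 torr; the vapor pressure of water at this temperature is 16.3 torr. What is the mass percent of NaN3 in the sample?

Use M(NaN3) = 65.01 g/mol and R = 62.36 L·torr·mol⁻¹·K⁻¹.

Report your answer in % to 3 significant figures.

P(N2) = 757 − 16.3 = 740.7 torr
n(N2) = PV/RT = (740.7 × 0.7530) / (62.36 × 292.05) = 0.03062 mol
n(NaN3) = (2/3) × 0.03062 = 0.02041 mol
m(NaN3) = 0.02041 × 65.01 = 1.327 g
%NaN3 = 1.327 / 1.77 × 100 = 74.97%

75.0 %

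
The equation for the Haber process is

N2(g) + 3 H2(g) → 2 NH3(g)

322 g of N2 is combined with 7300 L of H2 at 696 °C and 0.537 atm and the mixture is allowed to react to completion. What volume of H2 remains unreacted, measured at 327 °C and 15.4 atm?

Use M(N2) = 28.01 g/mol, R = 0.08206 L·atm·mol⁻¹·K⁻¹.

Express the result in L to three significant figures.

47.3 L

n(N2) = 322 / 28.01 = 11.50 mol
n(H2) = PV/RT = (0.537 × 7300) / (0.08206 × 969.15) = 49.29 mol
For 11.50 mol N2, stoichiometry requires (3/1) × 11.50 = 34.50 mol H2; 49.29 mol is available, so N2 is limiting.
n(H2) consumed = (3/1) × 11.50 = 34.50 mol; remaining = 49.29 − 34.50 = 14.79 mol
V(H2) = nRT/P = 14.79 × 0.08206 × 600.15 / 15.4 = 47.30 L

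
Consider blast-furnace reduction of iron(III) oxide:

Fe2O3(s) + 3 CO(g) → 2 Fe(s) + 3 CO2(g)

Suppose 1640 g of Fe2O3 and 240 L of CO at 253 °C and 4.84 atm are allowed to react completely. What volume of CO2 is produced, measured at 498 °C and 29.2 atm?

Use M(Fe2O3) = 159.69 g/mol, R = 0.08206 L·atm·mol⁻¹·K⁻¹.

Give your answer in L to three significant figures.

n(Fe2O3) = 1640 / 159.69 = 10.27 mol
n(CO) = PV/RT = (4.84 × 240) / (0.08206 × 526.15) = 26.90 mol
For 10.27 mol Fe2O3, stoichiometry requires (3/1) × 10.27 = 30.81 mol CO; 26.90 mol is available, so CO is limiting.
n(CO2) = (3/3) × 26.90 = 26.90 mol
V(CO2) = nRT/P = 26.90 × 0.08206 × 771.15 / 29.2 = 58.30 L

58.3 L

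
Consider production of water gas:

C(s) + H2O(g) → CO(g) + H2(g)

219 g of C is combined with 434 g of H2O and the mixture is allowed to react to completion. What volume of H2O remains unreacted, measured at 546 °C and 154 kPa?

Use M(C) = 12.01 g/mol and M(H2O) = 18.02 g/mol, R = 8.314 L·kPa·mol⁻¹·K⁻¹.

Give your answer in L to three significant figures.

n(C) = 219 / 12.01 = 18.23 mol
n(H2O) = 434 / 18.02 = 24.08 mol
For 18.23 mol C, stoichiometry requires (1/1) × 18.23 = 18.23 mol H2O; 24.08 mol is available, so C is limiting.
n(H2O) consumed = (1/1) × 18.23 = 18.23 mol; remaining = 24.08 − 18.23 = 5.850 mol
V(H2O) = nRT/P = 5.850 × 8.314 × 819.15 / 154 = 258.7 L

259 L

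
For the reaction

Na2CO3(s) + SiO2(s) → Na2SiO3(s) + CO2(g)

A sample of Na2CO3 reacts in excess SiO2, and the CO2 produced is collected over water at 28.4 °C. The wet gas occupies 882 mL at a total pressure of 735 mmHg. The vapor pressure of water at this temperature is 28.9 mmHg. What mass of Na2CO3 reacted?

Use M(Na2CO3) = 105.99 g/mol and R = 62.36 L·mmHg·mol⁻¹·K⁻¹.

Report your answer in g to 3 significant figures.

3.51 g

P(CO2) = 735 − 28.9 = 706.1 mmHg
n(CO2) = PV/RT = (706.1 × 0.8820) / (62.36 × 301.55) = 0.03312 mol
n(Na2CO3) = (1/1) × 0.03312 = 0.03312 mol
m(Na2CO3) = 0.03312 × 105.99 = 3.510 g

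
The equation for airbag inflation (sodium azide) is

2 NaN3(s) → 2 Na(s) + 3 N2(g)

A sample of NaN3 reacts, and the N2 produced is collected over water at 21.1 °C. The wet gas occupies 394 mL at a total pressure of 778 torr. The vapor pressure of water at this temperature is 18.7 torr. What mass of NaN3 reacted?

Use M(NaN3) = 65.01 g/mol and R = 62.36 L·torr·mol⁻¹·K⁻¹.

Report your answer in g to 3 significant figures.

P(N2) = 778 − 18.7 = 759.3 torr
n(N2) = PV/RT = (759.3 × 0.3940) / (62.36 × 294.25) = 0.01630 mol
n(NaN3) = (2/3) × 0.01630 = 0.01087 mol
m(NaN3) = 0.01087 × 65.01 = 0.7067 g

0.707 g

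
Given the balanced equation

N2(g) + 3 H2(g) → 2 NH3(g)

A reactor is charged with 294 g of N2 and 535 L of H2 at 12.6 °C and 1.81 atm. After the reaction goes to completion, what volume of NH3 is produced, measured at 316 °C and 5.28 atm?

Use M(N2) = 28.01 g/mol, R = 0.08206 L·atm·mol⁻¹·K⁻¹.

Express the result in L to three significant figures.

n(N2) = 294 / 28.01 = 10.50 mol
n(H2) = PV/RT = (1.81 × 535) / (0.08206 × 285.75) = 41.30 mol
For 10.50 mol N2, stoichiometry requires (3/1) × 10.50 = 31.50 mol H2; 41.30 mol is available, so N2 is limiting.
n(NH3) = (2/1) × 10.50 = 21.00 mol
V(NH3) = nRT/P = 21.00 × 0.08206 × 589.15 / 5.28 = 192.3 L

192 L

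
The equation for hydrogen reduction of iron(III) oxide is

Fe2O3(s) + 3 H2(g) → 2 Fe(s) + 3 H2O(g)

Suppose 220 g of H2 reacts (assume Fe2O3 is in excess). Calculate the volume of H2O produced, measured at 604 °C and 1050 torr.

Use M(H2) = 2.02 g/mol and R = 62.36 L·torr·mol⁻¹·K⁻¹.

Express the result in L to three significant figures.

n(H2) = 220.0 / 2.02 = 108.9 mol
n(H2O) = (3/3) × 108.9 = 108.9 mol
V = nRT/P = 108.9 × 62.36 × 877.15 / 1050 = 5673 L

5670 L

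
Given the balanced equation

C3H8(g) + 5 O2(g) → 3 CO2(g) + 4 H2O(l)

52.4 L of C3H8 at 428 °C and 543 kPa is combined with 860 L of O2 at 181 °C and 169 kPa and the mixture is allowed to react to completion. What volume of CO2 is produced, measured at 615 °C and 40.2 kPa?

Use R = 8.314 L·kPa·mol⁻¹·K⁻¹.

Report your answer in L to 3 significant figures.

n(C3H8) = PV/RT = (543 × 52.4) / (8.314 × 701.15) = 4.881 mol
n(O2) = PV/RT = (169 × 860) / (8.314 × 454.15) = 38.49 mol
For 4.881 mol C3H8, stoichiometry requires (5/1) × 4.881 = 24.41 mol O2; 38.49 mol is available, so C3H8 is limiting.
n(CO2) = (3/1) × 4.881 = 14.64 mol
V(CO2) = nRT/P = 14.64 × 8.314 × 888.15 / 40.2 = 2689 L

2690 L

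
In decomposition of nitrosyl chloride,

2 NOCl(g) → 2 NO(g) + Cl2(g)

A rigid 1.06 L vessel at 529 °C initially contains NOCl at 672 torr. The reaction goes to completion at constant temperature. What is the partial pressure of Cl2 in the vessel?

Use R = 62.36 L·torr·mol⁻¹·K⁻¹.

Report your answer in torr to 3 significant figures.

336 torr

n(NOCl)₀ = PV/RT = (672 × 1.06) / (62.36 × 802.15) = 0.01424 mol
n(Cl2) = (1/2) × 0.01424 = 0.007120 mol
P(Cl2) = nRT/V = 0.007120 × 62.36 × 802.15 / 1.06 = 336.0 torr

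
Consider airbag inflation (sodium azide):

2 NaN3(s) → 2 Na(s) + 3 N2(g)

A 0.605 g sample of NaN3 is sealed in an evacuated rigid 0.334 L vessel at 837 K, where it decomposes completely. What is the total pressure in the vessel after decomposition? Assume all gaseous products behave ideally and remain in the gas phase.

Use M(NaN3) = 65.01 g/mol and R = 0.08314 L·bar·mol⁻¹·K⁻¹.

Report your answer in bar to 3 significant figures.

n(NaN3) = 0.605 / 65.01 = 0.009306 mol
n(gas produced) = (3/2) × 0.009306 = 0.01396 mol
P = nRT/V = 0.01396 × 0.08314 × 837 / 0.334 = 2.909 bar

2.91 bar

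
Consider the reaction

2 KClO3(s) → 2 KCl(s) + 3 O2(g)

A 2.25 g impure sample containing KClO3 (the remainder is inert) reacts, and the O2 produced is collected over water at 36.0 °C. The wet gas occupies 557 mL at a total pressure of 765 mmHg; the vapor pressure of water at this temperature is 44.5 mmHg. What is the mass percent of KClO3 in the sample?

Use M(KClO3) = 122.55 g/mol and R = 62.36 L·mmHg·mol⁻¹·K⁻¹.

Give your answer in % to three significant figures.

P(O2) = 765 − 44.5 = 720.5 mmHg
n(O2) = PV/RT = (720.5 × 0.5570) / (62.36 × 309.15) = 0.02082 mol
n(KClO3) = (2/3) × 0.02082 = 0.01388 mol
m(KClO3) = 0.01388 × 122.55 = 1.701 g
%KClO3 = 1.701 / 2.25 × 100 = 75.60%

75.6 %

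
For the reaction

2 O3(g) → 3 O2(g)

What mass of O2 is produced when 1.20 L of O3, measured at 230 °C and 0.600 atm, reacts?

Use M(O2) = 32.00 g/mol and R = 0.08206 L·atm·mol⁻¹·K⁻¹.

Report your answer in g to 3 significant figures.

0.837 g

n(O3) = PV/RT = (0.600 × 1.20) / (0.08206 × 503.15) = 0.01744 mol
n(O2) = (3/2) × 0.01744 = 0.02616 mol
m(O2) = 0.02616 × 32.00 = 0.8371 g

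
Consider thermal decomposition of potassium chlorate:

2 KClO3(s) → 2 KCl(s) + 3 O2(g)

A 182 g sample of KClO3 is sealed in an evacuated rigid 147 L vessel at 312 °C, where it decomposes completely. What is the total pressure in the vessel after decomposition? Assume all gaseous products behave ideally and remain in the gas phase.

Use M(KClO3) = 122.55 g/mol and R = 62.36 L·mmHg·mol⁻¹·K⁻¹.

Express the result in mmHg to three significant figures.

553 mmHg

n(KClO3) = 182 / 122.55 = 1.485 mol
n(gas produced) = (3/2) × 1.485 = 2.228 mol
P = nRT/V = 2.228 × 62.36 × 585.15 / 147 = 553.1 mmHg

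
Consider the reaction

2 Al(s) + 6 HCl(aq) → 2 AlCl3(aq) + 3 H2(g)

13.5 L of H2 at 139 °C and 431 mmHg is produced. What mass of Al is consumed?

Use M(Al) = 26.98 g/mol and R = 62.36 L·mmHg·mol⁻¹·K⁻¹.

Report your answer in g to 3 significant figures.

4.07 g

n(H2) = PV/RT = (431 × 13.5) / (62.36 × 412.15) = 0.2264 mol
n(Al) = (2/3) × 0.2264 = 0.1509 mol
m(Al) = 0.1509 × 26.98 = 4.071 g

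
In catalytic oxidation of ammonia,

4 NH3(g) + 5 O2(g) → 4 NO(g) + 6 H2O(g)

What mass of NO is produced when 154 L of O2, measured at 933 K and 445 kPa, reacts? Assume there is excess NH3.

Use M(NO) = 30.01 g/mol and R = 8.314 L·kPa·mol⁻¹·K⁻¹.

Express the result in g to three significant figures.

212 g

n(O2) = PV/RT = (445 × 154) / (8.314 × 933) = 8.835 mol
n(NO) = (4/5) × 8.835 = 7.068 mol
m(NO) = 7.068 × 30.01 = 212.1 g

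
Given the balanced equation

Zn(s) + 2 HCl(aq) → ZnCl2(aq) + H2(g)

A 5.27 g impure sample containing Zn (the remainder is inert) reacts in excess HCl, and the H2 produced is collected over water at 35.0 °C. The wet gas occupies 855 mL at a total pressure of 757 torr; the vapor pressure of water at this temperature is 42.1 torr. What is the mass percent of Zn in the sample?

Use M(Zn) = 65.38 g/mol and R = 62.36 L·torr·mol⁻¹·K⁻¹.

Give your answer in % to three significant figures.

39.5 %

P(H2) = 757 − 42.1 = 714.9 torr
n(H2) = PV/RT = (714.9 × 0.8550) / (62.36 × 308.15) = 0.03181 mol
n(Zn) = (1/1) × 0.03181 = 0.03181 mol
m(Zn) = 0.03181 × 65.38 = 2.080 g
%Zn = 2.080 / 5.27 × 100 = 39.47%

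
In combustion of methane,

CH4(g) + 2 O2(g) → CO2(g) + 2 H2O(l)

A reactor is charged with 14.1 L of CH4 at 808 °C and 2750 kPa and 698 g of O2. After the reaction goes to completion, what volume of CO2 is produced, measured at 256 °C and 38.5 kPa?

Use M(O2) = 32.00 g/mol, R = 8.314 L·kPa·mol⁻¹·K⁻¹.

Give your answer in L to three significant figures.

n(CH4) = PV/RT = (2750 × 14.1) / (8.314 × 1081.15) = 4.314 mol
n(O2) = 698 / 32.00 = 21.81 mol
For 4.314 mol CH4, stoichiometry requires (2/1) × 4.314 = 8.628 mol O2; 21.81 mol is available, so CH4 is limiting.
n(CO2) = (1/1) × 4.314 = 4.314 mol
V(CO2) = nRT/P = 4.314 × 8.314 × 529.15 / 38.5 = 493.0 L

493 L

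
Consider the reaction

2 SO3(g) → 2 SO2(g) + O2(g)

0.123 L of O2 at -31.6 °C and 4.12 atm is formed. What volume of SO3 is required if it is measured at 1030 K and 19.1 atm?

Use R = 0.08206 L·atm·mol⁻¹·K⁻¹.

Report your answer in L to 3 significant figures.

n(O2) = PV/RT = (4.12 × 0.123) / (0.08206 × 241.55) = 0.02557 mol
n(SO3) = (2/1) × 0.02557 = 0.05114 mol
V = nRT/P = 0.05114 × 0.08206 × 1030 / 19.1 = 0.2263 L

0.226 L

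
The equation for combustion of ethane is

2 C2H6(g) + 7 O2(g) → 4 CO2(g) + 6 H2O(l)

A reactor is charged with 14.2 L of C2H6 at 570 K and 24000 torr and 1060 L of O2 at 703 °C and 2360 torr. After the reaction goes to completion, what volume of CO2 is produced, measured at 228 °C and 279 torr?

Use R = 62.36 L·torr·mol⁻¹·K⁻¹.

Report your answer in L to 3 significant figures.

2150 L

n(C2H6) = PV/RT = (24000 × 14.2) / (62.36 × 570) = 9.588 mol
n(O2) = PV/RT = (2360 × 1060) / (62.36 × 976.15) = 41.10 mol
For 9.588 mol C2H6, stoichiometry requires (7/2) × 9.588 = 33.56 mol O2; 41.10 mol is available, so C2H6 is limiting.
n(CO2) = (4/2) × 9.588 = 19.18 mol
V(CO2) = nRT/P = 19.18 × 62.36 × 501.15 / 279 = 2148 L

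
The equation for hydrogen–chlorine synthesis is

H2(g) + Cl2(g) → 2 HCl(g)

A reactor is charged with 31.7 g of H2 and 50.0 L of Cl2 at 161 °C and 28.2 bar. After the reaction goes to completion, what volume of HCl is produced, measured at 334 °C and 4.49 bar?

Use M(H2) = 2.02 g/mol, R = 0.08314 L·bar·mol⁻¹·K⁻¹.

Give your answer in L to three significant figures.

353 L

n(H2) = 31.7 / 2.02 = 15.69 mol
n(Cl2) = PV/RT = (28.2 × 50.0) / (0.08314 × 434.15) = 39.06 mol
For 15.69 mol H2, stoichiometry requires (1/1) × 15.69 = 15.69 mol Cl2; 39.06 mol is available, so H2 is limiting.
n(HCl) = (2/1) × 15.69 = 31.38 mol
V(HCl) = nRT/P = 31.38 × 0.08314 × 607.15 / 4.49 = 352.8 L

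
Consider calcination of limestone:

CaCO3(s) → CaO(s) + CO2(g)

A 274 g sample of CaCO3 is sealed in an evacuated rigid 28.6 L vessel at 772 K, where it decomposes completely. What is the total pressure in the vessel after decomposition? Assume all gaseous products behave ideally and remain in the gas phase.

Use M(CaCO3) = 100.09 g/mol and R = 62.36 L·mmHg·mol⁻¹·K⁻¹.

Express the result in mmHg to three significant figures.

n(CaCO3) = 274 / 100.09 = 2.738 mol
n(gas produced) = (1/1) × 2.738 = 2.738 mol
P = nRT/V = 2.738 × 62.36 × 772 / 28.6 = 4609 mmHg

4610 mmHg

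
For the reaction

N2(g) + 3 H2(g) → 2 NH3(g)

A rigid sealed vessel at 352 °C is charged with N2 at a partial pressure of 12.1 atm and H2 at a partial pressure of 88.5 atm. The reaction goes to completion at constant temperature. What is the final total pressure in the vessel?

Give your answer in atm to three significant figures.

Because the vessel is rigid and T is held at 352 °C, work the stoichiometry in partial pressures (P_i = n_iRT/V).
P(H2) required for 12.1 atm of N2 = (3/1) × 12.1 = 36.30 atm; available 88.5 atm, so N2 is limiting.
P(H2) remaining = 88.5 − (3/1) × 12.1 = 52.20 atm
P(gaseous products) = (2)/1 × 12.1 = 24.20 atm
P_total at 352 °C = 52.20 + 24.20 = 76.40 atm

76.4 atm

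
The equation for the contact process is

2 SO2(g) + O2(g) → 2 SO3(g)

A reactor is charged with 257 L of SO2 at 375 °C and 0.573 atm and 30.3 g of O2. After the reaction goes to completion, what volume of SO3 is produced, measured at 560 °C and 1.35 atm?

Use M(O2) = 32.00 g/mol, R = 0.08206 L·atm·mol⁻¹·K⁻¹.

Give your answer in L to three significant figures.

95.9 L

n(SO2) = PV/RT = (0.573 × 257) / (0.08206 × 648.15) = 2.769 mol
n(O2) = 30.3 / 32.00 = 0.9469 mol
For 2.769 mol SO2, stoichiometry requires (1/2) × 2.769 = 1.385 mol O2; 0.9469 mol is available, so O2 is limiting.
n(SO3) = (2/1) × 0.9469 = 1.894 mol
V(SO3) = nRT/P = 1.894 × 0.08206 × 833.15 / 1.35 = 95.92 L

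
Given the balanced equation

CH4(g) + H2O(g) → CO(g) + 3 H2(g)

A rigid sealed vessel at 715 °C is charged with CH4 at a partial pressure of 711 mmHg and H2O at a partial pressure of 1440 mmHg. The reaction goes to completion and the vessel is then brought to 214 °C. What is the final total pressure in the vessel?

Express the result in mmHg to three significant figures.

1760 mmHg

At constant V, partial pressures at 715 °C are proportional to moles, so apply stoichiometry directly to pressures.
P(H2O) required for 711 mmHg of CH4 = (1/1) × 711 = 711.0 mmHg; available 1440 mmHg, so CH4 is limiting.
P(H2O) remaining = 1440 − (1/1) × 711 = 729.0 mmHg
P(gaseous products) = (1+3)/1 × 711 = 2844 mmHg
P_total at 715 °C = 729.0 + 2844 = 3573 mmHg
Scaling to 214 °C: P = 3573 × 487.15/988.15 = 1761 mmHg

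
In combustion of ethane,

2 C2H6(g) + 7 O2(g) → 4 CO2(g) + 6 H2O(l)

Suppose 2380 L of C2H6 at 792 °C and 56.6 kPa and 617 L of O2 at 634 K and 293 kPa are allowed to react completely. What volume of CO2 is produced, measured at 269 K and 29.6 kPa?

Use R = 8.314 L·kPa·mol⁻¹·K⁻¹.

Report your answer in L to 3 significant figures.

n(C2H6) = PV/RT = (56.6 × 2380) / (8.314 × 1065.15) = 15.21 mol
n(O2) = PV/RT = (293 × 617) / (8.314 × 634) = 34.30 mol
For 15.21 mol C2H6, stoichiometry requires (7/2) × 15.21 = 53.23 mol O2; 34.30 mol is available, so O2 is limiting.
n(CO2) = (4/7) × 34.30 = 19.60 mol
V(CO2) = nRT/P = 19.60 × 8.314 × 269 / 29.6 = 1481 L

1480 L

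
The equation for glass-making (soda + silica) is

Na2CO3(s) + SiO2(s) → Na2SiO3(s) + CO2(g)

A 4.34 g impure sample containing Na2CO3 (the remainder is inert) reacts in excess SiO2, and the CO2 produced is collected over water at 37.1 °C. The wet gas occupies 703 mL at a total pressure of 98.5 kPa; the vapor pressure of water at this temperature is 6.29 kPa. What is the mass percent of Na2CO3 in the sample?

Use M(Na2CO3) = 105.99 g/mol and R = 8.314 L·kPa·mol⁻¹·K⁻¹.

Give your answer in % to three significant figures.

P(CO2) = 98.5 − 6.29 = 92.21 kPa
n(CO2) = PV/RT = (92.21 × 0.7030) / (8.314 × 310.25) = 0.02513 mol
n(Na2CO3) = (1/1) × 0.02513 = 0.02513 mol
m(Na2CO3) = 0.02513 × 105.99 = 2.664 g
%Na2CO3 = 2.664 / 4.34 × 100 = 61.38%

61.4 %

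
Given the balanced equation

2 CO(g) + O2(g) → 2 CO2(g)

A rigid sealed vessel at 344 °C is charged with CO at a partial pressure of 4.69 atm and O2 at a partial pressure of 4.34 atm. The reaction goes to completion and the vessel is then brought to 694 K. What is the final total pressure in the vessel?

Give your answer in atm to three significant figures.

With V and T fixed, P_i ∝ n_i, so the mole ratios apply directly to partial pressures at 344 °C.
P(O2) required for 4.69 atm of CO = (1/2) × 4.69 = 2.345 atm; available 4.34 atm, so CO is limiting.
P(O2) remaining = 4.34 − (1/2) × 4.69 = 1.995 atm
P(gaseous products) = (2)/2 × 4.69 = 4.690 atm
P_total at 344 °C = 1.995 + 4.690 = 6.685 atm
Scaling to 694 K: P = 6.685 × 694/617.15 = 7.517 atm

7.52 atm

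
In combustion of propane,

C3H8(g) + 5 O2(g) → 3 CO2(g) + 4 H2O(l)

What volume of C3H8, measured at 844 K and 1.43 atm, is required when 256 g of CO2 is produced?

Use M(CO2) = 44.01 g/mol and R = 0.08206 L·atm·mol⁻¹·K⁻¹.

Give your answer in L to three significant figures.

n(CO2) = 256.0 / 44.01 = 5.817 mol
n(C3H8) = (1/3) × 5.817 = 1.939 mol
V = nRT/P = 1.939 × 0.08206 × 844 / 1.43 = 93.91 L

93.9 L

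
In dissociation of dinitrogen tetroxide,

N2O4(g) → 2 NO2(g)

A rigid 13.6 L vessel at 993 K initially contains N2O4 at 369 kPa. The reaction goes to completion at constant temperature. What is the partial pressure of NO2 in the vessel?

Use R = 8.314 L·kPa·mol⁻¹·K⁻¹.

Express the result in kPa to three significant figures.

738 kPa

n(N2O4)₀ = PV/RT = (369 × 13.6) / (8.314 × 993) = 0.6079 mol
n(NO2) = (2/1) × 0.6079 = 1.216 mol
P(NO2) = nRT/V = 1.216 × 8.314 × 993 / 13.6 = 738.2 kPa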